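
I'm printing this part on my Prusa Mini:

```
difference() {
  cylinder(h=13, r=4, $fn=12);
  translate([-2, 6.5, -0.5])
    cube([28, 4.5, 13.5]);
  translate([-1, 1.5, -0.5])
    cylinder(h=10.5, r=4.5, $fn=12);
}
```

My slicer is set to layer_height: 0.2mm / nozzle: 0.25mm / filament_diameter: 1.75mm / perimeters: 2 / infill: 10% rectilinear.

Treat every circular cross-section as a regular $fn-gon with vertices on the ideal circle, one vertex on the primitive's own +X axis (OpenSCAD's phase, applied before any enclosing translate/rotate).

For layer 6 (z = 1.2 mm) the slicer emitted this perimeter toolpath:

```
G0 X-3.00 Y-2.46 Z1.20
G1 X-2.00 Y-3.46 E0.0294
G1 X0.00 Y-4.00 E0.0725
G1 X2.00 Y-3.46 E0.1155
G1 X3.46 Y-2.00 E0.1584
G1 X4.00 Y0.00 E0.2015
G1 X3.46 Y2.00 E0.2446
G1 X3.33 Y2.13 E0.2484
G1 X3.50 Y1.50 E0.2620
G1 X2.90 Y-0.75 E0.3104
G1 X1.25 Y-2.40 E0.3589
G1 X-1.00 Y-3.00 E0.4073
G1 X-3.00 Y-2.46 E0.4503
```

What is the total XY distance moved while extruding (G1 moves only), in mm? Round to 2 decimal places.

21.66 mm

Sum the Euclidean lengths of each G1 segment: total = 21.66 mm.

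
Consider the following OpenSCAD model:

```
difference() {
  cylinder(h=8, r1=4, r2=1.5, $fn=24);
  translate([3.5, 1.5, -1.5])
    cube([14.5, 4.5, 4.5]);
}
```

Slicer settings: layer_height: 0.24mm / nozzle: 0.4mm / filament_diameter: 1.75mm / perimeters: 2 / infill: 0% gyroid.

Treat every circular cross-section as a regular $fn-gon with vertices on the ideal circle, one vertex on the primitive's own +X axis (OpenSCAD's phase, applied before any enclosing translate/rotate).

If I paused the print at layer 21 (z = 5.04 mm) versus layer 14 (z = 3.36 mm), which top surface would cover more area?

layer 14 (z = 3.36 mm)

Layer 21 (z = 5.04): the cone contributes a regular 24-gon of circumradius 2.425 (interpolated between r1=4 and r2=1.5 at t=0.630) (area = (24/2)·2.425²·sin(360°/24) = 18.26 mm²); the cube at (3.5, 1.5) is absent (z outside [-1.5, 3]); After the difference (first − rest): none of the subtracted shapes is present at this height, so the cone is unchanged — area = 18.26 mm². So its area = 18.26 mm². Layer 14 (z = 3.36): the cone contributes a regular 24-gon of circumradius 2.950 (interpolated between r1=4 and r2=1.5 at t=0.420) (area = (24/2)·2.950²·sin(360°/24) = 27.03 mm²); the cube at (3.5, 1.5) is not intersected at this z (z outside [-1.5, 3]); Subtracting the remaining from the first: none of the subtracted shapes is present at this height, so the cone is unchanged — area = 27.03 mm². So its area = 27.03 mm². Layer 14 is larger (27.03 vs 18.26 mm²).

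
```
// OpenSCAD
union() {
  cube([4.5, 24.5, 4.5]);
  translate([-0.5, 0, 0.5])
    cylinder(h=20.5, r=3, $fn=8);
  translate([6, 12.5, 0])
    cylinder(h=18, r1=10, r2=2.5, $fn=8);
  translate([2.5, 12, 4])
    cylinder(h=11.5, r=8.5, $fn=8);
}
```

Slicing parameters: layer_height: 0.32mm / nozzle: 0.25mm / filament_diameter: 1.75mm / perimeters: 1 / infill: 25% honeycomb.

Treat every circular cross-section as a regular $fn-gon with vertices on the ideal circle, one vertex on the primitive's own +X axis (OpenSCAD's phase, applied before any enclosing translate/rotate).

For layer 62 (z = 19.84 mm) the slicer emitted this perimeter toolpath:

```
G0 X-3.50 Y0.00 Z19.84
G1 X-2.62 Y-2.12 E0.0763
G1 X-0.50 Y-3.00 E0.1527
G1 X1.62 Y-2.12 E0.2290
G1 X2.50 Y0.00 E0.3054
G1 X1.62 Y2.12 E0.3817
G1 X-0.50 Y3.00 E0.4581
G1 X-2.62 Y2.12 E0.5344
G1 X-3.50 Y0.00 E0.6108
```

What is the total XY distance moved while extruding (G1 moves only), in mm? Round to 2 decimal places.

Sum the Euclidean lengths of each G1 segment: total = 18.36 mm.

18.36 mm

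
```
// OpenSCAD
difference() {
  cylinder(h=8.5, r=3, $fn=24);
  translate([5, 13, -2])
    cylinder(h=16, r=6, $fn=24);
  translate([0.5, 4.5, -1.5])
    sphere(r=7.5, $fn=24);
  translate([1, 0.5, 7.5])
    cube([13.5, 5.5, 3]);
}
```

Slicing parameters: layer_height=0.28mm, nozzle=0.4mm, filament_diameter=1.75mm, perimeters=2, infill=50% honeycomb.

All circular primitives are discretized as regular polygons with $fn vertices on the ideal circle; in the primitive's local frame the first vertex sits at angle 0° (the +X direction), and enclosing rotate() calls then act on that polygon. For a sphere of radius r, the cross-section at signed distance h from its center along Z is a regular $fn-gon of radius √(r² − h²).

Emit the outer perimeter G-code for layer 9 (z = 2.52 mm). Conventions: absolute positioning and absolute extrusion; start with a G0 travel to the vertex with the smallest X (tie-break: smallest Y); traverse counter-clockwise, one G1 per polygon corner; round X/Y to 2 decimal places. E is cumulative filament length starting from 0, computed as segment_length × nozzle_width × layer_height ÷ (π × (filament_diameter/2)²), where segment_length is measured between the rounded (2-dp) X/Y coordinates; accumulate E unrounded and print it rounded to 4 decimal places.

G0 X-2.88 Y-0.82 Z2.52
G1 X-2.60 Y-1.50 E0.0342
G1 X-2.12 Y-2.12 E0.0708
G1 X-1.50 Y-2.60 E0.1073
G1 X-0.78 Y-2.90 E0.1436
G1 X0.00 Y-3.00 E0.1802
G1 X0.78 Y-2.90 E0.2168
G1 X1.50 Y-2.60 E0.2531
G1 X2.12 Y-2.12 E0.2896
G1 X2.60 Y-1.50 E0.3262
G1 X2.64 Y-1.41 E0.3307
G1 X2.14 Y-1.62 E0.3560
G1 X0.50 Y-1.83 E0.4330
G1 X-1.14 Y-1.62 E0.5100
G1 X-2.67 Y-0.98 E0.5872
G1 X-2.88 Y-0.82 E0.5995

At z = 2.52 mm: the r=3 cylinder gives a regular 24-gon of circumradius 3 (constant along its height); the cylinder at (5, 13): section is a regular 24-gon, circumradius r=6; the sphere at (0.5, 4.5): section is a regular 24-gon, circumradius = √(r²−h²) = √(7.5²−4.02²) = 6.332; the cube at (1, 0.5) is not intersected at this z (z outside [7.5, 10.5]); Subtracting the remaining from the first: starting from the r=3 cylinder, the r=6 cylinder at (5, 13) misses the remaining region (no effect); the r=7.5 sphere at (0.5, 4.5) partially overlaps it — only the 22.94 mm² overlap (of its 124.51 mm²) is removed, clipping the outline — 1 connected region. The outline is a single polygon with 15 vertices. Extrusion per mm of travel: 0.4 × 0.28 / (π × 0.875²) = 0.046564. Accumulating E over each segment gives final E = 0.5995.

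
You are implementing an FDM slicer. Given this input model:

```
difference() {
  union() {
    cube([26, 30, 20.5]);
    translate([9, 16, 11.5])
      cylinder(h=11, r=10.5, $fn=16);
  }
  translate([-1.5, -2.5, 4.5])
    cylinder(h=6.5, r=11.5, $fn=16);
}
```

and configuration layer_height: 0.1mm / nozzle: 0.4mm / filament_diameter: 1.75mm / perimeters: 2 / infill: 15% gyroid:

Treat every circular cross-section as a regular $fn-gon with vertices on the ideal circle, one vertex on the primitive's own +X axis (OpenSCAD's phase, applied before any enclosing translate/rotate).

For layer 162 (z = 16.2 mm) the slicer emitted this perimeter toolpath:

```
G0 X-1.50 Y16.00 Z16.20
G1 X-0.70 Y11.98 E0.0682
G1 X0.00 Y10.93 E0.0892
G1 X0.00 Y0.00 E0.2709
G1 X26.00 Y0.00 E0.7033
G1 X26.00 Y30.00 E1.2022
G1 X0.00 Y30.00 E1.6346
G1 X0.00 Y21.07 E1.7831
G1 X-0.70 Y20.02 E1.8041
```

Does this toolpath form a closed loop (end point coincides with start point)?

Start point (G0): (-1.50, 16.00). End point (last G1): the path does not return to the start — open.

no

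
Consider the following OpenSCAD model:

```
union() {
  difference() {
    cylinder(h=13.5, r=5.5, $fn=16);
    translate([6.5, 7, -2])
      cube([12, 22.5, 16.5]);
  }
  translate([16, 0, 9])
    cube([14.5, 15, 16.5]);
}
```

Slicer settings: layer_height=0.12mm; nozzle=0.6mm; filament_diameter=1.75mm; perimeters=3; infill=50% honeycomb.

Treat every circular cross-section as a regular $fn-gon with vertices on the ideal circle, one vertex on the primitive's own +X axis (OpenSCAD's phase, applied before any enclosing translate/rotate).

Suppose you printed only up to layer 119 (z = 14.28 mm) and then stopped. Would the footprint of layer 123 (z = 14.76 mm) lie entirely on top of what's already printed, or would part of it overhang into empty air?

entirely on top

Compare the two slices. At z = 14.28: the cylinder does not reach this height (z outside [0, 13.5]); the cube at (6.5, 7) is present — its section is the full 12×22.5 rectangle (area 270.00 mm²); Taking the first minus the rest: the first operand is absent here, so nothing remains; the 14.5×15 cube at (16, 0) contributes its full rectangle (area 217.50 mm²); Taking the union: only the 14.5×15 cube at (16, 0) is present, so the union is just that shape — area = 217.50 mm². At z = 14.76: the cylinder is not intersected at this z (z outside [0, 13.5]); the cube at (6.5, 7) is absent (z outside [-2, 14.5]); Subtracting the remaining from the first: the first operand is absent here, so nothing remains; the cube at (16, 0) (footprint 14.5×15) is included at this height (area 217.50 mm²); Taking the union: only the 14.5×15 cube at (16, 0) is present, so the union is just that shape — area = 217.50 mm². Checking containment: the cross-section at z = 14.76 is a subset of the cross-section at z = 14.28.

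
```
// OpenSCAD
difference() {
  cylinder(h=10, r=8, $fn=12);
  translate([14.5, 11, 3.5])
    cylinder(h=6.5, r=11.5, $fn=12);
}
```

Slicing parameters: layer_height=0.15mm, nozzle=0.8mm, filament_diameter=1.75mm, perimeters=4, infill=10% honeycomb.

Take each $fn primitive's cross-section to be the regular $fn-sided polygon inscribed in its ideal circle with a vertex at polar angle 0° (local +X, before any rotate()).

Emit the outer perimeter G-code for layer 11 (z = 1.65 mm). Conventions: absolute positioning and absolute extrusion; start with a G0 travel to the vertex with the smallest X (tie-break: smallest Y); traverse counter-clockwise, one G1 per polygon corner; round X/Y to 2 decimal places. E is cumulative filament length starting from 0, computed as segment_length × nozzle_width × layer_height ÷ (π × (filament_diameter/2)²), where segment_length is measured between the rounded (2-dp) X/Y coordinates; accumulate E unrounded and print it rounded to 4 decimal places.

At z = 1.65 mm: the r=8 cylinder contributes a regular 12-gon of circumradius 8; the cylinder at (14.5, 11) is not intersected at this z (z outside [3.5, 10]); Subtracting the remaining from the first: none of the subtracted shapes is present at this height, so the r=8 cylinder is unchanged — 1 connected region. The outline is a single polygon with 12 vertices. Extrusion per mm of travel: 0.8 × 0.15 / (π × 0.875²) = 0.049890. Accumulating E over each segment gives final E = 2.4795.

G0 X-8.00 Y0.00 Z1.65
G1 X-6.93 Y-4.00 E0.2066
G1 X-4.00 Y-6.93 E0.4133
G1 X0.00 Y-8.00 E0.6199
G1 X4.00 Y-6.93 E0.8265
G1 X6.93 Y-4.00 E1.0332
G1 X8.00 Y0.00 E1.2398
G1 X6.93 Y4.00 E1.4463
G1 X4.00 Y6.93 E1.6531
G1 X0.00 Y8.00 E1.8596
G1 X-4.00 Y6.93 E2.0662
G1 X-6.93 Y4.00 E2.2730
G1 X-8.00 Y0.00 E2.4795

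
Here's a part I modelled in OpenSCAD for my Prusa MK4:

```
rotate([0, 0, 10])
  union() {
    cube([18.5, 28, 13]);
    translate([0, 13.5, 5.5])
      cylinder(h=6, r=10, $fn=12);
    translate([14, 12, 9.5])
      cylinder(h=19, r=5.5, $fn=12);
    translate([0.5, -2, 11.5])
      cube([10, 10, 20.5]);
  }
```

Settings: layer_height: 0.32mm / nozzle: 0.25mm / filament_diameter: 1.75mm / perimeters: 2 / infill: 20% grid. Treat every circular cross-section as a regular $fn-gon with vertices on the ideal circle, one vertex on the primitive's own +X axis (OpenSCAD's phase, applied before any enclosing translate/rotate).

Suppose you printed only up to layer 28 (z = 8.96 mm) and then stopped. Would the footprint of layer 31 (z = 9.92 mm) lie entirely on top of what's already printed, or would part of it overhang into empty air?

Compare the two slices. At z = 8.96: the 18.5×28 cube contributes its full rectangle (area 518.00 mm²); the r=10 cylinder at (0, 13.5) gives a regular 12-gon of circumradius 10 (constant along its height) (area = (12/2)·10.000²·sin(360°/12) = 300.00 mm²); the cylinder at (14, 12) does not reach this height (z outside [9.5, 28.5]); the cube at (0.5, -2) is not intersected at this z (z outside [11.5, 32]); Combining (union): the regions partially overlap — summed areas 818.00 mm² minus the doubly-counted overlap 150.00 mm² gives 668.00 mm² — area = 668.00 mm²; (rotated 10° about Z; rotation is an isometry so areas/perimeters/island counts are preserved). At z = 9.92: the 18.5×28 cube contributes its full rectangle (area 518.00 mm²); the cylinder at (0, 13.5): section is a regular 12-gon, circumradius r=10 (area = (12/2)·10.000²·sin(360°/12) = 300.00 mm²); the cylinder at (14, 12): section is a regular 12-gon, circumradius r=5.5 (area = (12/2)·5.500²·sin(360°/12) = 90.75 mm²); the cube at (0.5, -2) is absent (z outside [11.5, 32]); Combining (union): the regions partially overlap — summed areas 908.75 mm² minus the doubly-counted overlap 237.21 mm² gives 671.54 mm² — area = 671.54 mm²; (whole slice rotated 10° about Z — lengths, areas and connectivity unchanged). Checking containment: at z = 9.92 the cross-section extends beyond the z = 8.96 cross-section by about 3.54 mm².

part overhangs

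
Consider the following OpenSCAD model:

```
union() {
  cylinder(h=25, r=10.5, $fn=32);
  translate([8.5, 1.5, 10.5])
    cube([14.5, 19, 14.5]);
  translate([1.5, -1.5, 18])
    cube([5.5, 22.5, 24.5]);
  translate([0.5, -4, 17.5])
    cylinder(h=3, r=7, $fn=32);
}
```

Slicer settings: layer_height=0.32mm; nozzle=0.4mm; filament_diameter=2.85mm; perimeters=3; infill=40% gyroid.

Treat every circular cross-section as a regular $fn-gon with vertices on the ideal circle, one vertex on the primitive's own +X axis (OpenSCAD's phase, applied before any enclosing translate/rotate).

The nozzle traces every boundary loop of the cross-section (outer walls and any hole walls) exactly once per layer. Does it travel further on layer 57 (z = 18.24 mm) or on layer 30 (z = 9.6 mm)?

layer 57 (z = 18.24 mm)

Layer 57 (z = 18.24): the r=10.5 cylinder contributes a regular 32-gon of circumradius 10.5 (perimeter = 2·32·10.500·sin(180°/32) = 65.87 mm); the 14.5×19 cube at (8.5, 1.5) contributes its full rectangle (perimeter 67.00 mm); the 5.5×22.5 cube at (1.5, -1.5) contributes its full rectangle (perimeter 56.00 mm); the cylinder at (0.5, -4): section is a regular 32-gon, circumradius r=7 (perimeter = 2·32·7.000·sin(180°/32) = 43.91 mm); Taking the union: the regions partially overlap (shared area 214.98 mm²), so the edge portions inside another operand are dropped and the merged outline is re-measured after clipping — boundary = 144.96 mm. So its perimeter = 144.96 mm. Layer 30 (z = 9.6): the r=10.5 cylinder contributes a regular 32-gon of circumradius 10.5 (perimeter = 2·32·10.500·sin(180°/32) = 65.87 mm); the cube at (8.5, 1.5) is not intersected at this z (z outside [10.5, 25]); the cube at (1.5, -1.5) is absent (z outside [18, 42.5]); the cylinder at (0.5, -4) does not reach this height (z outside [17.5, 20.5]); Merging all regions: only the r=10.5 cylinder is present, so the union is just that shape — boundary = 65.87 mm. So its perimeter = 65.87 mm. Layer 57 is larger (144.96 vs 65.87 mm).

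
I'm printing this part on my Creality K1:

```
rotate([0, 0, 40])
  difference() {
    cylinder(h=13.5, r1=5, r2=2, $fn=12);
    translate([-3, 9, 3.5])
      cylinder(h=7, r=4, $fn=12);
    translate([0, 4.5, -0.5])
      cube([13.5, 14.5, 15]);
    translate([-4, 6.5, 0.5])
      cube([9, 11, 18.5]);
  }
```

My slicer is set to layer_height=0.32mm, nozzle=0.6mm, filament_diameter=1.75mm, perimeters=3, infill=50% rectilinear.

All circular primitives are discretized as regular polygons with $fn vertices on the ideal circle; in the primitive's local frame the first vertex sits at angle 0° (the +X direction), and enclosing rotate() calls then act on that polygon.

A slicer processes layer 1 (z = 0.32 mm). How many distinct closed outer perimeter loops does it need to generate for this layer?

1

At z = 0.32 mm: the cone (r1=5→r2=2) has section circumradius 4.929 here — a regular 12-gon; the cylinder at (-3, 9) does not reach this height (z outside [3.5, 10.5]); the 13.5×14.5 cube at (0, 4.5) contributes its full rectangle; the cube at (-4, 6.5) is not intersected at this z (z outside [0.5, 19]); Taking the first minus the rest: starting from the cone, the 13.5×14.5 cube at (0, 4.5) partially overlaps it — only the 0.34 mm² overlap (of its 195.75 mm²) is removed, clipping the outline — 1 connected region; (whole slice rotated 40° about Z — lengths, areas and connectivity unchanged). The result has 1 disconnected region.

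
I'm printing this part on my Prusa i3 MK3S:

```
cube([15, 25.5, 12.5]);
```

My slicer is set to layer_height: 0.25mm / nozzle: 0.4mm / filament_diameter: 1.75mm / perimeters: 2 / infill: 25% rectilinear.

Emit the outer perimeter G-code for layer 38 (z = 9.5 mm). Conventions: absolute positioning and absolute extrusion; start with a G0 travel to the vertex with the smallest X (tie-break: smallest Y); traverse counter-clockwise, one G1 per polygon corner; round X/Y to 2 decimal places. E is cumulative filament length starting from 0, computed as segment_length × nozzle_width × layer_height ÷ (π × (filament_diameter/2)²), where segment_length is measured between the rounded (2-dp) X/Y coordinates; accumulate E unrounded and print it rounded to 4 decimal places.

G0 X0.00 Y0.00 Z9.50
G1 X15.00 Y0.00 E0.6236
G1 X15.00 Y25.50 E1.6838
G1 X0.00 Y25.50 E2.3074
G1 X0.00 Y0.00 E3.3676

At z = 9.5 mm: the cube (footprint 15×25.5) is included at this height. The outline is a single polygon with 4 vertices. Extrusion per mm of travel: 0.4 × 0.25 / (π × 0.875²) = 0.041575. Accumulating E over each segment gives final E = 3.3676.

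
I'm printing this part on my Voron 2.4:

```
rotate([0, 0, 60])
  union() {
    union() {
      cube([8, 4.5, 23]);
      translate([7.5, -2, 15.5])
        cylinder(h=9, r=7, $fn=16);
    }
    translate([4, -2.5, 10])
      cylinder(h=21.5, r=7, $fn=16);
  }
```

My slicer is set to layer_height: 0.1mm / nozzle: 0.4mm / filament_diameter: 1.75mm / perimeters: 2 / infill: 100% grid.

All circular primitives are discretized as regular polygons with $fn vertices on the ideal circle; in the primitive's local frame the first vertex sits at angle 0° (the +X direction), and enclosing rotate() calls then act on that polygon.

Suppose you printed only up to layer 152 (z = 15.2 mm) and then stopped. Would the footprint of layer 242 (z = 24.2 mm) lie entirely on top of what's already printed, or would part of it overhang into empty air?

part overhangs

Compare the two slices. At z = 15.2: the cube is present — its section is the full 8×4.5 rectangle (area 36.00 mm²); the cylinder at (7.5, -2) does not reach this height (z outside [15.5, 24.5]); Merging all regions: only the 8×4.5 cube is present, so the union is just that shape — area = 36.00 mm²; the r=7 cylinder at (4, -2.5) gives a regular 16-gon of circumradius 7 (constant along its height) (area = (16/2)·7.000²·sin(360°/16) = 150.01 mm²); Taking the union: the regions partially overlap — summed areas 186.01 mm² minus the doubly-counted overlap 32.00 mm² gives 154.01 mm² — area = 154.01 mm²; (rotated 60° about Z; rotation is an isometry so areas/perimeters/island counts are preserved). At z = 24.2: the cube is absent (z outside [0, 23]); the cylinder at (7.5, -2): section is a regular 16-gon, circumradius r=7 (area = (16/2)·7.000²·sin(360°/16) = 150.01 mm²); Combining (union): only the r=7 cylinder at (7.5, -2) is present, so the union is just that shape — area = 150.01 mm²; the r=7 cylinder at (4, -2.5) contributes a regular 16-gon of circumradius 7 (area = (16/2)·7.000²·sin(360°/16) = 150.01 mm²); Combining (union): the regions partially overlap — summed areas 300.02 mm² minus the doubly-counted overlap 101.62 mm² gives 198.40 mm² — area = 198.40 mm²; (rotated 60° about Z; rotation is an isometry so areas/perimeters/island counts are preserved). Checking containment: at z = 24.2 the cross-section extends beyond the z = 15.2 cross-section by about 46.45 mm².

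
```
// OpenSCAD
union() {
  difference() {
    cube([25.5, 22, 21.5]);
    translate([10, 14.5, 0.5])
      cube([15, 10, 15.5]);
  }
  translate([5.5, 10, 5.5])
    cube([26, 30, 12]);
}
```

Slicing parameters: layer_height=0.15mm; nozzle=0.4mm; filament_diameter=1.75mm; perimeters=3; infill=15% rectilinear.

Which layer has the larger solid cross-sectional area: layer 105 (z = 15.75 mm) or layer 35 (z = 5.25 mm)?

layer 105 (z = 15.75 mm)

Layer 105 (z = 15.75): the cube is present — its section is the full 25.5×22 rectangle (area 561.00 mm²); the cube at (10, 14.5) is present — its section is the full 15×10 rectangle (area 150.00 mm²); Subtracting the remaining from the first: starting from the 25.5×22 cube (561.00 mm²), the 15×10 cube at (10, 14.5) partially overlaps it — only the 112.50 mm² overlap (of its 150.00 mm²) is removed, clipping the outline — area = 448.50 mm²; the cube at (5.5, 10) (footprint 26×30) is included at this height (area 780.00 mm²); Merging all regions: the regions partially overlap — summed areas 1228.50 mm² minus the doubly-counted overlap 127.50 mm² gives 1101.00 mm² — area = 1101.00 mm². So its area = 1101.00 mm². Layer 35 (z = 5.25): the 25.5×22 cube contributes its full rectangle (area 561.00 mm²); the cube at (10, 14.5) is present — its section is the full 15×10 rectangle (area 150.00 mm²); Taking the first minus the rest: starting from the 25.5×22 cube (561.00 mm²), the 15×10 cube at (10, 14.5) partially overlaps it — only the 112.50 mm² overlap (of its 150.00 mm²) is removed, clipping the outline — area = 448.50 mm²; the cube at (5.5, 10) is absent (z outside [5.5, 17.5]); Combining (union): only that combined region is present, so the union is just that shape — area = 448.50 mm². So its area = 448.50 mm². Layer 105 is larger (1101.00 vs 448.50 mm²).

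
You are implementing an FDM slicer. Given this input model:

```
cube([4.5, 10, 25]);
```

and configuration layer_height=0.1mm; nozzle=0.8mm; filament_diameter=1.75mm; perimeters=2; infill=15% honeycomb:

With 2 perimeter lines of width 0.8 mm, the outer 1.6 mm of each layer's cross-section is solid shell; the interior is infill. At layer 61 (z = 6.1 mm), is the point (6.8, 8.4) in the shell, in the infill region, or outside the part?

outside

At z = 6.1 mm: the 4.5×10 cube contributes its full rectangle. Overall, the cross-section is a single solid region. The nearest boundary edge runs (4.50, 0.00)→(4.50, 10.00); distance from the point to it = 2.30 mm. The point is not inside any of the regions above, so it lies outside the cross-section (2.30 mm from the nearest boundary).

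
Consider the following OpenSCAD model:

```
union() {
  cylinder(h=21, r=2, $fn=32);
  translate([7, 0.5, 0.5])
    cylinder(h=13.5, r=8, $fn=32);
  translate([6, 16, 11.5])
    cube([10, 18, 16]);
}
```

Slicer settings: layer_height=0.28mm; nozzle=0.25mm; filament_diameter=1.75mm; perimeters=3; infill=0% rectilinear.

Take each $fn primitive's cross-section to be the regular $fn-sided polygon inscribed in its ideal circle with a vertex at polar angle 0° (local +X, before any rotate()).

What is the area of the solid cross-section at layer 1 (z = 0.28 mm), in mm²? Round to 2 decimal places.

12.49 mm²

At z = 0.28 mm: the r=2 cylinder contributes a regular 32-gon of circumradius 2 (area = (32/2)·2.000²·sin(360°/32) = 12.49 mm²); the cylinder at (7, 0.5) is absent (z outside [0.5, 14]); the cube at (6, 16) is not intersected at this z (z outside [11.5, 27.5]); Taking the union: only the r=2 cylinder is present, so the union is just that shape — area = 12.49 mm². Overall, the cross-section is a single solid region. Net area = 12.49 mm².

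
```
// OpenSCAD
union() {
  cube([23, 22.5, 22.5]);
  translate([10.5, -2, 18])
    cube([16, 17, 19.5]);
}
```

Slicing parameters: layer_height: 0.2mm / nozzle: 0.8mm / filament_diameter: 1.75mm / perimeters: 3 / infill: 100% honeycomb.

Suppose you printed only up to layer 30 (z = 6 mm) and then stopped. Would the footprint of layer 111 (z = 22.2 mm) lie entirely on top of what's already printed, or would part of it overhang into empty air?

part overhangs

Compare the two slices. At z = 6: the cube (footprint 23×22.5) is included at this height (area 517.50 mm²); the cube at (10.5, -2) is absent (z outside [18, 37.5]); Merging all regions: only the 23×22.5 cube is present, so the union is just that shape — area = 517.50 mm². At z = 22.2: the 23×22.5 cube contributes its full rectangle (area 517.50 mm²); the 16×17 cube at (10.5, -2) contributes its full rectangle (area 272.00 mm²); Taking the union: the regions partially overlap — summed areas 789.50 mm² minus the doubly-counted overlap 187.50 mm² gives 602.00 mm² — area = 602.00 mm². Checking containment: at z = 22.2 the cross-section extends beyond the z = 6 cross-section by about 84.50 mm².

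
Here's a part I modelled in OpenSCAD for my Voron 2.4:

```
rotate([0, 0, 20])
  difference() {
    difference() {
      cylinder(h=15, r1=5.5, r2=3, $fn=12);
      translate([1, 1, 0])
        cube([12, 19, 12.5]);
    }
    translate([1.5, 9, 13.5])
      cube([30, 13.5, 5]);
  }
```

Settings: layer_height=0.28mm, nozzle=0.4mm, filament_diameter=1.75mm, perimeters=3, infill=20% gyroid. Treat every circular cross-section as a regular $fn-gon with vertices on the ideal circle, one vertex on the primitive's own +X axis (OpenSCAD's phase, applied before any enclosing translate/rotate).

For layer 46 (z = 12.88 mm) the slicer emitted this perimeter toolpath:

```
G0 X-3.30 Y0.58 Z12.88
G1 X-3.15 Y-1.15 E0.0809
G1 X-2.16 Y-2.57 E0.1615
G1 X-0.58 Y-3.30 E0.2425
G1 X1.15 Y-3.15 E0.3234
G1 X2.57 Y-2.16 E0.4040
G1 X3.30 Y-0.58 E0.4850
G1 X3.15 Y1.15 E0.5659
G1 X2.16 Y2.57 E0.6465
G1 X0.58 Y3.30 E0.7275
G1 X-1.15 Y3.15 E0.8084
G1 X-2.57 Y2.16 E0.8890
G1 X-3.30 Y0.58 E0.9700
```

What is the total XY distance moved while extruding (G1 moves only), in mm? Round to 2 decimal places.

20.83 mm

Sum the Euclidean lengths of each G1 segment: total = 20.83 mm.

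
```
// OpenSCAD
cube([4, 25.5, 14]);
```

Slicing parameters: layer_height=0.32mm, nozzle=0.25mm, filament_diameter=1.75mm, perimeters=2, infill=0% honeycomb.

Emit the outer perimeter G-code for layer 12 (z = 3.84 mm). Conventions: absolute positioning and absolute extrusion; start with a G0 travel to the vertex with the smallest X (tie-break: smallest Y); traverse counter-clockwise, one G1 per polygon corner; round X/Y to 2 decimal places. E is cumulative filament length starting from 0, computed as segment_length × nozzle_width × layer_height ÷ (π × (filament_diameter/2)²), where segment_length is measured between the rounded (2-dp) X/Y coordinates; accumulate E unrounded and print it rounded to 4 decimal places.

G0 X0.00 Y0.00 Z3.84
G1 X4.00 Y0.00 E0.1330
G1 X4.00 Y25.50 E0.9812
G1 X0.00 Y25.50 E1.1142
G1 X0.00 Y0.00 E1.9623

At z = 3.84 mm: the cube (footprint 4×25.5) is included at this height. The outline is a single polygon with 4 vertices. Extrusion per mm of travel: 0.25 × 0.32 / (π × 0.875²) = 0.033260. Accumulating E over each segment gives final E = 1.9623.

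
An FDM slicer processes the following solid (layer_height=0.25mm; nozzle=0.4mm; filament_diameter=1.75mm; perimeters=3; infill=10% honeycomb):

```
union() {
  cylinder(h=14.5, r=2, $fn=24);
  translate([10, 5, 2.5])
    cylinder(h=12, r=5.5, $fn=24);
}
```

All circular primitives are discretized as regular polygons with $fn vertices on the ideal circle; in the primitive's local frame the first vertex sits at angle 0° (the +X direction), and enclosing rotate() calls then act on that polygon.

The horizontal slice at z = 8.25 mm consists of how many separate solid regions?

2

At z = 8.25 mm: the r=2 cylinder contributes a regular 24-gon of circumradius 2; the r=5.5 cylinder at (10, 5) gives a regular 24-gon of circumradius 5.5 (constant along its height); Combining (union): the 2 present regions are separate (no shared area or edge), so areas and boundary lengths simply add and each stays a separate island — 2 connected regions. The result has 2 disconnected regions.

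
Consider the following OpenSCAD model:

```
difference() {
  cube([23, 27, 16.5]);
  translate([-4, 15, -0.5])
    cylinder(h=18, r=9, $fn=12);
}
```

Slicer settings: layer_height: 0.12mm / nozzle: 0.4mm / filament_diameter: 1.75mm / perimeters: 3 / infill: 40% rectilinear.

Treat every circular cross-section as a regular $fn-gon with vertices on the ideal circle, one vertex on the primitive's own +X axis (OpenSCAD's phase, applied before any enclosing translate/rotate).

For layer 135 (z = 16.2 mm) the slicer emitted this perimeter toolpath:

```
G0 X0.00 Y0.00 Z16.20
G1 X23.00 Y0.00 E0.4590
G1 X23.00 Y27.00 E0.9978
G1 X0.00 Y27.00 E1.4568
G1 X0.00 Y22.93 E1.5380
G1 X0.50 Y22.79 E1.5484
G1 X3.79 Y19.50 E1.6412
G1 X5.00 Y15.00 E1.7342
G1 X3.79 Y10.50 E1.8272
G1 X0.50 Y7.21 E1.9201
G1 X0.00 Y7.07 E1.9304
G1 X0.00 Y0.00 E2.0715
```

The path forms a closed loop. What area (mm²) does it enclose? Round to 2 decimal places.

567.26 mm²

Apply the shoelace formula to the sequence of (X, Y) vertices; enclosed area = 567.26 mm².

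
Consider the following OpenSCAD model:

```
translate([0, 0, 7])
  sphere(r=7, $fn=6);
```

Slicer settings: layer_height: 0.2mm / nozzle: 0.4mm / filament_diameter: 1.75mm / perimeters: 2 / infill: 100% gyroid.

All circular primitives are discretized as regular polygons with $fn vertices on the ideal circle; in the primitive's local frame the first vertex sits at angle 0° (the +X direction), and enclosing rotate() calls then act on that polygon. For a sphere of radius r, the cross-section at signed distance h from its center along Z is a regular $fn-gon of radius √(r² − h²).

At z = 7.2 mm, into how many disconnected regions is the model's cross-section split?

At z = 7.2 mm: the sphere: section is a regular 6-gon, circumradius = √(r²−h²) = √(7²−0.2²) = 6.997. The result has 1 disconnected region.

1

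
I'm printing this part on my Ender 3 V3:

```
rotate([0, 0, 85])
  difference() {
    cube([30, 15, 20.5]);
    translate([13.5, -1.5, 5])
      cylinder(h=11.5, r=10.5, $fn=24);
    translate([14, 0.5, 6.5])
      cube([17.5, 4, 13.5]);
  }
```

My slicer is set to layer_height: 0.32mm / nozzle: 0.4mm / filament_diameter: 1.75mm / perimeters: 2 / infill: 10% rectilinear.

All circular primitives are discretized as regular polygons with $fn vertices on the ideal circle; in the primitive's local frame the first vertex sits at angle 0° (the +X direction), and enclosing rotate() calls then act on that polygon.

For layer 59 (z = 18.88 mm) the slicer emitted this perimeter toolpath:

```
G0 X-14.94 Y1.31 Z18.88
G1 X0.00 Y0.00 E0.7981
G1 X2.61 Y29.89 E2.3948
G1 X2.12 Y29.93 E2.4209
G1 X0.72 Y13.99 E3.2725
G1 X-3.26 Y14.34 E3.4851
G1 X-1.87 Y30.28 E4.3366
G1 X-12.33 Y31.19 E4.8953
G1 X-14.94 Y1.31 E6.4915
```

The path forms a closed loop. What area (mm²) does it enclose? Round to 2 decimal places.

Apply the shoelace formula to the sequence of (X, Y) vertices; enclosed area = 385.87 mm².

385.87 mm²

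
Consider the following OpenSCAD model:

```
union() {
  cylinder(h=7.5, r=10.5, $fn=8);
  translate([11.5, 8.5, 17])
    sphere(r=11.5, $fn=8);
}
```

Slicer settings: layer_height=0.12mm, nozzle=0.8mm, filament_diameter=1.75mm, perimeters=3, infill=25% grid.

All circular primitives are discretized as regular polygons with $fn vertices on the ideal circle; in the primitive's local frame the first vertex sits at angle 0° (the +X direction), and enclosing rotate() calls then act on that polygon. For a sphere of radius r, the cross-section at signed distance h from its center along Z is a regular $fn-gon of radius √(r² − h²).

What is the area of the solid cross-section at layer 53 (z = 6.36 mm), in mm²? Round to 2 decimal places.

At z = 6.36 mm: the cylinder: section is a regular 8-gon, circumradius r=10.5 (area = (8/2)·10.500²·sin(360°/8) = 311.83 mm²); the r=11.5 sphere at (11.5, 8.5) contributes a regular 8-gon of circumradius √(11.5²−10.64²) = 4.364 (area = (8/2)·4.364²·sin(360°/8) = 53.85 mm²); Taking the union: the 2 present regions are separate (no shared area or edge), so areas and boundary lengths simply add and each stays a separate island — area = 365.69 mm². Overall, the cross-section has 2 separate islands. Net area = 365.69 mm².

365.69 mm²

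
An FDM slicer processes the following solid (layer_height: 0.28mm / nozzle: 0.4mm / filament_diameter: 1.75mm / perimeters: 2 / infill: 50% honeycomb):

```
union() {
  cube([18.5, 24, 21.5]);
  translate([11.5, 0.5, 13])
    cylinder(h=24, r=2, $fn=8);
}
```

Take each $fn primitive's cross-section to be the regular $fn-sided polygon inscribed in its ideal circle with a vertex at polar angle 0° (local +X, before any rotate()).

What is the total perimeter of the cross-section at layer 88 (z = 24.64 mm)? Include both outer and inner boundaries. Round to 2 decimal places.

12.25 mm

At z = 24.64 mm: the cube is not intersected at this z (z outside [0, 21.5]); the cylinder at (11.5, 0.5): section is a regular 8-gon, circumradius r=2 (perimeter = 2·8·2.000·sin(180°/8) = 12.25 mm); Taking the union: only the r=2 cylinder at (11.5, 0.5) is present, so the union is just that shape — boundary = 12.25 mm. Overall, the cross-section is a single solid region. Total boundary length (outer) = 12.25 mm.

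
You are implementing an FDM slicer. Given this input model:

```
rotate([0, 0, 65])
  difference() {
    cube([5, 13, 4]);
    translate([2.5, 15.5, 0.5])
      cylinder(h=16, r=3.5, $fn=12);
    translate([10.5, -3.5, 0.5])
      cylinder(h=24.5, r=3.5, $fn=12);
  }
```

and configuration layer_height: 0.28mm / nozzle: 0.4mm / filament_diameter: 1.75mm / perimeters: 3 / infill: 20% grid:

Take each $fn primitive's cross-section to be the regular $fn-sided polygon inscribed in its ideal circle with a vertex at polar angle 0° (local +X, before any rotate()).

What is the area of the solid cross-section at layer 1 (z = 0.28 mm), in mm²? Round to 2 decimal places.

At z = 0.28 mm: the cube (footprint 5×13) is included at this height (area 65.00 mm²); the cylinder at (2.5, 15.5) does not reach this height (z outside [0.5, 16.5]); the cylinder at (10.5, -3.5) is absent (z outside [0.5, 25]); Taking the first minus the rest: none of the subtracted shapes is present at this height, so the 5×13 cube is unchanged — area = 65.00 mm²; (rotated 65° about Z; rotation is an isometry so areas/perimeters/island counts are preserved). Overall, the cross-section is a single solid region. Net area = 65.00 mm².

65.00 mm²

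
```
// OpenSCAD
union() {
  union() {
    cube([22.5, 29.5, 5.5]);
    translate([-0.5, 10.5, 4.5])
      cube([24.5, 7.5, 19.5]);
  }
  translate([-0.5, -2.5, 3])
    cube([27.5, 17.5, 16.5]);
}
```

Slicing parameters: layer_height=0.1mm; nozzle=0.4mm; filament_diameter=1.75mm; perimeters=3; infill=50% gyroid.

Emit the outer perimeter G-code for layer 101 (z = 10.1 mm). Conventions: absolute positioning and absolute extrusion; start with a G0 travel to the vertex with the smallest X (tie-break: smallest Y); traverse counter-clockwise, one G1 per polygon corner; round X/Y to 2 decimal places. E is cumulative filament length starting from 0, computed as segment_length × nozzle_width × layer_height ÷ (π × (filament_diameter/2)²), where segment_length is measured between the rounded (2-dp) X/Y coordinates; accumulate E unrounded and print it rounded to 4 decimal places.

G0 X-0.50 Y-2.50 Z10.10
G1 X27.00 Y-2.50 E0.4573
G1 X27.00 Y15.00 E0.7484
G1 X24.00 Y15.00 E0.7982
G1 X24.00 Y18.00 E0.8481
G1 X-0.50 Y18.00 E1.2556
G1 X-0.50 Y-2.50 E1.5965

At z = 10.1 mm: the cube does not reach this height (z outside [0, 5.5]); the cube at (-0.5, 10.5) (footprint 24.5×7.5) is included at this height; Merging all regions: only the 24.5×7.5 cube at (-0.5, 10.5) is present, so the union is just that shape — 1 connected region; the cube at (-0.5, -2.5) (footprint 27.5×17.5) is included at this height; Combining (union): the regions partially overlap (shared area 110.25 mm²), so overlapping operands fuse into one piece — 1 connected region. The outline is a single polygon with 6 vertices. Extrusion per mm of travel: 0.4 × 0.1 / (π × 0.875²) = 0.016630. Accumulating E over each segment gives final E = 1.5965.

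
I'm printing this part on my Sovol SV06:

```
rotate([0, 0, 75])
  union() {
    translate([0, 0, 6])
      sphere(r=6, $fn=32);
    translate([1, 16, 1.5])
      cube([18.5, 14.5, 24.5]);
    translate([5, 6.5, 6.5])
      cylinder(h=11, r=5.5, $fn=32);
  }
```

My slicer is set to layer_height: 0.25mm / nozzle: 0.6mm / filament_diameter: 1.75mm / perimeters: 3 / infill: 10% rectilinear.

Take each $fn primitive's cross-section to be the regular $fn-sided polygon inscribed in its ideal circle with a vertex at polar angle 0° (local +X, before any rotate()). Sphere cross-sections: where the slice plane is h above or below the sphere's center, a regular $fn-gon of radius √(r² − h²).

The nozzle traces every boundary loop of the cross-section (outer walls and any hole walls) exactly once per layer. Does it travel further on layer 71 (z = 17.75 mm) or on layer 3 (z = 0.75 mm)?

Layer 71 (z = 17.75): the sphere is not intersected at this z (|z−center|=11.750 > r=6); the 18.5×14.5 cube at (1, 16) contributes its full rectangle (perimeter 66.00 mm); the cylinder at (5, 6.5) does not reach this height (z outside [6.5, 17.5]); Taking the union: only the 18.5×14.5 cube at (1, 16) is present, so the union is just that shape — boundary = 66.00 mm; (rotated 75° about Z; rotation is an isometry so areas/perimeters/island counts are preserved). So its perimeter = 66.00 mm. Layer 3 (z = 0.75): the r=6 sphere contributes a regular 32-gon of circumradius √(6²−5.25²) = 2.905 (perimeter = 2·32·2.905·sin(180°/32) = 18.22 mm); the cube at (1, 16) is absent (z outside [1.5, 26]); the cylinder at (5, 6.5) does not reach this height (z outside [6.5, 17.5]); Merging all regions: only the r=6 sphere is present, so the union is just that shape — boundary = 18.22 mm; (rotated 75° about Z; rotation is an isometry so areas/perimeters/island counts are preserved). So its perimeter = 18.22 mm. Layer 71 is larger (66.00 vs 18.22 mm).

layer 71 (z = 17.75 mm)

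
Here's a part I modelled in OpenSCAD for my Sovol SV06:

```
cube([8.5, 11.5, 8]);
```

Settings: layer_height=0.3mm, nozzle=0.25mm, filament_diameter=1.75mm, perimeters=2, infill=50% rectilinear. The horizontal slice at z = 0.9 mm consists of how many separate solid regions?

1

At z = 0.9 mm: the 8.5×11.5 cube contributes its full rectangle. The result has 1 disconnected region.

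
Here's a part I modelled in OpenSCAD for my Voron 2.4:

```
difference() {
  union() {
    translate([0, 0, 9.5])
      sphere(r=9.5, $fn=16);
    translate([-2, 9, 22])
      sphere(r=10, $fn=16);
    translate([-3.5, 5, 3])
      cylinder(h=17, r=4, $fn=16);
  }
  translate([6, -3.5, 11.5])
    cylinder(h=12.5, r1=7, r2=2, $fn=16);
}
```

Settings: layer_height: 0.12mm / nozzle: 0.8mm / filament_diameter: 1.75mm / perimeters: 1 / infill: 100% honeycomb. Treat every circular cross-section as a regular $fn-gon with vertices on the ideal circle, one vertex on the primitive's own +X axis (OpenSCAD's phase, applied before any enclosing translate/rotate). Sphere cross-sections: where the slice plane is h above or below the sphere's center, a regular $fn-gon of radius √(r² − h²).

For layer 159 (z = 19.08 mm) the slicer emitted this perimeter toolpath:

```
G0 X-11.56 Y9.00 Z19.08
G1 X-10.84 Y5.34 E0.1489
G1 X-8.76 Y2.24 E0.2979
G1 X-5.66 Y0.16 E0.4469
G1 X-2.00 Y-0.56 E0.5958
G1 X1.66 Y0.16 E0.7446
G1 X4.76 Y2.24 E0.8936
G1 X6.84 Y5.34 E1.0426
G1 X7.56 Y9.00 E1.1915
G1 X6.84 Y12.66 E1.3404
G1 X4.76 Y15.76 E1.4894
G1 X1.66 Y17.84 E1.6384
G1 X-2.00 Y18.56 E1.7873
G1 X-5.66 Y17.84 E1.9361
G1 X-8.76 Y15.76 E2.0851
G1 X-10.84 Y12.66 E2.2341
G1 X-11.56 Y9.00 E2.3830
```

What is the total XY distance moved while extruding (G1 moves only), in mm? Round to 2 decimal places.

59.71 mm

Sum the Euclidean lengths of each G1 segment: total = 59.71 mm.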